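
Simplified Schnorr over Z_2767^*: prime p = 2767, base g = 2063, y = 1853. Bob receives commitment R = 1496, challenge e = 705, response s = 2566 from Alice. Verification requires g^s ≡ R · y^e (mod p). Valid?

g^s mod p:
2063^2 = 4255969 ≡ 323
2063^4 ≡ 323^2 = 104329 ≡ 1950
2063^8 ≡ 1950^2 = 3802500 ≡ 642
2063^16 ≡ 642^2 = 412164 ≡ 2648
2063^32 ≡ 2648^2 = 7011904 ≡ 326
2063^64 ≡ 326^2 = 106276 ≡ 1130
2063^128 ≡ 1130^2 = 1276900 ≡ 1313
2063^256 ≡ 1313^2 = 1723969 ≡ 128
2063^512 ≡ 128^2 = 16384 ≡ 2549
2063^1024 ≡ 2549^2 = 6497401 ≡ 485
2063^2048 ≡ 485^2 = 235225 ≡ 30
2566 = 2048 + 512 + 4 + 2, so 2063^2566 ≡ 30·2549·1950·323 ≡ 65 (mod 2767)
R · y^e mod p:
1853^2 = 3433609 ≡ 2529
1853^4 ≡ 2529^2 = 6395841 ≡ 1304
1853^8 ≡ 1304^2 = 1700416 ≡ 1478
1853^16 ≡ 1478^2 = 2184484 ≡ 1321
1853^32 ≡ 1321^2 = 1745041 ≡ 1831
1853^64 ≡ 1831^2 = 3352561 ≡ 1724
1853^128 ≡ 1724^2 = 2972176 ≡ 418
1853^256 ≡ 418^2 = 174724 ≡ 403
1853^512 ≡ 403^2 = 162409 ≡ 1923
705 = 512 + 128 + 64 + 1, so 1853^705 ≡ 1923·418·1724·1853 ≡ 727 (mod 2767)
1496·727 = 1087592 ≡ 161 (mod 2767)
65 ≠ 161; the check fails.

no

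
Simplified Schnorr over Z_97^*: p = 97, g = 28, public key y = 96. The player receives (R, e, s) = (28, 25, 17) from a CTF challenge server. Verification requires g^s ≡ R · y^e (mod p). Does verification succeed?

g^s mod p:
28^2 = 784 ≡ 8
28^4 ≡ 8^2 = 64
28^8 ≡ 64^2 = 4096 ≡ 22
28^16 ≡ 22^2 = 484 ≡ 96
17 = 16 + 1, so 28^17 ≡ 96·28 ≡ 69 (mod 97)
R · y^e mod p:
96^2 = 9216 ≡ 1
96^4 ≡ 1^2 = 1
96^8 ≡ 1^2 = 1
96^16 ≡ 1^2 = 1
25 = 16 + 8 + 1, so 96^25 ≡ 1·1·96 ≡ 96 (mod 97)
28·96 = 2688 ≡ 69 (mod 97)
69 ≡ 69 (mod 97); signature holds.

passes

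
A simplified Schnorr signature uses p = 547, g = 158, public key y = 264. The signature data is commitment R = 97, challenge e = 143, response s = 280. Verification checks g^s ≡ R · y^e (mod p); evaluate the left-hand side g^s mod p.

302

Squares mod 547: 158^1≡158, 158^2≡349, 158^4≡367, 158^8≡127, 158^16≡266, 158^32≡193, 158^64≡53, 158^128≡74, 158^256≡6
280 = 256 + 16 + 8, so 158^280 ≡ 6·266·127 ≡ 302 (mod 547)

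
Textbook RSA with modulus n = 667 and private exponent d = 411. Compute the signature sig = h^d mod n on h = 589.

h^411 mod 667 = 63

63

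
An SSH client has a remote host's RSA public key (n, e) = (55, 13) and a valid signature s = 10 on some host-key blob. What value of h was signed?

10

s^2 ≡ 10^2 = 100 ≡ 45
s^4 ≡ 45^2 = 2025 ≡ 45
s^8 ≡ 45^2 = 2025 ≡ 45
13 = 8 + 4 + 1, so s^13 ≡ 45·45·10 ≡ 10 (mod 55)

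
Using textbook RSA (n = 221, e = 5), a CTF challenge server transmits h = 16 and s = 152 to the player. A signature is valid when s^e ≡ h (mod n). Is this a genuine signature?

Squares mod 221: s^1≡152, s^2≡120, s^4≡35
5 = 4 + 1, so s^5 ≡ 35·152 ≡ 16 (mod 221)
16 = h, so the signature checks out.

genuine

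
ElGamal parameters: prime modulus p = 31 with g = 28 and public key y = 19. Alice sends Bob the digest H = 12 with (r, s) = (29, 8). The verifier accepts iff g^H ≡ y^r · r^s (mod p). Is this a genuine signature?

Left side g^H mod p:
28^2 = 784 ≡ 9
28^4 ≡ 9^2 = 81 ≡ 19
28^8 ≡ 19^2 = 361 ≡ 20
12 = 8 + 4, so 28^12 ≡ 20·19 ≡ 8 (mod 31)
Right side y^r · r^s mod p:
19^2 = 361 ≡ 20
19^4 ≡ 20^2 = 400 ≡ 28
19^8 ≡ 28^2 = 784 ≡ 9
19^16 ≡ 9^2 = 81 ≡ 19
29 = 16 + 8 + 4 + 1, so 19^29 ≡ 19·9·28·19 ≡ 18 (mod 31)
29^2 = 841 ≡ 4
29^4 ≡ 4^2 = 16
29^8 ≡ 16^2 = 256 ≡ 8
18·8 = 144 ≡ 20 (mod 31)
8 ≠ 20, so verification fails.

forged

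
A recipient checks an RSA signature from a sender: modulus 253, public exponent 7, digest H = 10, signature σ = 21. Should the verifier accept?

accept

σ^2 ≡ 21^2 = 441 ≡ 188
σ^4 ≡ 188^2 = 35344 ≡ 177
7 = 4 + 2 + 1, so σ^7 ≡ 177·188·21 ≡ 10 (mod 253)
10 = H, so the signature checks out.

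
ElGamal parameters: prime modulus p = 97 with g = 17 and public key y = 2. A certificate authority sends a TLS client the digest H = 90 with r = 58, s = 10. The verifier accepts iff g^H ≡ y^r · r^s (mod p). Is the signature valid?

Left side g^H mod p:
17^90 mod 97 = 12
Right side y^r · r^s mod p:
2^58 mod 97 = 54
58^10 mod 97 = 11
54·11 = 594 ≡ 12 (mod 97)
12 ≡ 12 (mod 97), so the signature is genuine.

valid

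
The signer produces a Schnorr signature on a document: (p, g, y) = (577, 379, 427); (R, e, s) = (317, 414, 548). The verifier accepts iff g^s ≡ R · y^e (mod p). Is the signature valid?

g^s mod p:
Squares mod 577: 379^1≡379, 379^2≡545, 379^4≡447, 379^8≡167, 379^16≡193, 379^32≡321, 379^64≡335, 379^128≡287, 379^256≡435, 379^512≡546
548 = 512 + 32 + 4, so 379^548 ≡ 546·321·447 ≡ 573 (mod 577)
R · y^e mod p:
Squares mod 577: 427^1≡427, 427^2≡574, 427^4≡9, 427^8≡81, 427^16≡214, 427^32≡213, 427^64≡363, 427^128≡213, 427^256≡363
414 = 256 + 128 + 16 + 8 + 4 + 2, so 427^414 ≡ 363·213·214·81·9·574 ≡ 506 (mod 577)
317·506 = 160402 ≡ 573 (mod 577)
573 ≡ 573 (mod 577); signature holds.

valid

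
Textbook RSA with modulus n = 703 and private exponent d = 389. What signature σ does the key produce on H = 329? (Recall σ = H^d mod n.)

H^2 ≡ 329^2 = 108241 ≡ 682
H^4 ≡ 682^2 = 465124 ≡ 441
H^8 ≡ 441^2 = 194481 ≡ 453
H^16 ≡ 453^2 = 205209 ≡ 636
H^32 ≡ 636^2 = 404496 ≡ 271
H^64 ≡ 271^2 = 73441 ≡ 329
H^128 ≡ 329^2 = 108241 ≡ 682
H^256 ≡ 682^2 = 465124 ≡ 441
389 = 256 + 128 + 4 + 1, so H^389 ≡ 441·682·441·329 ≡ 682 (mod 703)

682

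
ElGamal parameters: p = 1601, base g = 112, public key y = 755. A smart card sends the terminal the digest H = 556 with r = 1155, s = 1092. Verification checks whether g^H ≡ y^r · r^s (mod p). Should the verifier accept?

reject

Left side g^H mod p:
Squares mod 1601: 112^1≡112, 112^2≡1337, 112^4≡853, 112^8≡755, 112^16≡69, 112^32≡1559, 112^64≡163, 112^128≡953, 112^256≡442, 112^512≡42
556 = 512 + 32 + 8 + 4, so 112^556 ≡ 42·1559·755·853 ≡ 1524 (mod 1601)
Right side y^r · r^s mod p:
Squares mod 1601: 755^1≡755, 755^2≡69, 755^4≡1559, 755^8≡163, 755^16≡953, 755^32≡442, 755^64≡42, 755^128≡163, 755^256≡953, 755^512≡442, 755^1024≡42
1155 = 1024 + 128 + 2 + 1, so 755^1155 ≡ 42·163·69·755 ≡ 408 (mod 1601)
Squares mod 1601: 1155^1≡1155, 1155^2≡392, 1155^4≡1569, 1155^8≡1024, 1155^16≡1522, 1155^32≡1438, 1155^64≡953, 1155^128≡442, 1155^256≡42, 1155^512≡163, 1155^1024≡953
1092 = 1024 + 64 + 4, so 1155^1092 ≡ 953·953·1569 ≡ 265 (mod 1601)
408·265 = 108120 ≡ 853 (mod 1601)
1524 ≠ 853, so verification fails.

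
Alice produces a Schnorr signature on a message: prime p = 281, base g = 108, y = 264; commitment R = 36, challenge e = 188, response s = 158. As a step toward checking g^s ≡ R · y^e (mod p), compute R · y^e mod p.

144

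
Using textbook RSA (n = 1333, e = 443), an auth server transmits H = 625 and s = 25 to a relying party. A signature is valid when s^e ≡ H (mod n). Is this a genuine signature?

genuine

s^2 ≡ 25^2 = 625
s^4 ≡ 625^2 = 390625 ≡ 56
s^8 ≡ 56^2 = 3136 ≡ 470
s^16 ≡ 470^2 = 220900 ≡ 955
s^32 ≡ 955^2 = 912025 ≡ 253
s^64 ≡ 253^2 = 64009 ≡ 25
s^128 ≡ 25^2 = 625
s^256 ≡ 625^2 = 390625 ≡ 56
443 = 256 + 128 + 32 + 16 + 8 + 2 + 1, so s^443 ≡ 56·625·253·955·470·625·25 ≡ 625 (mod 1333)
Since 625 equals the digest 625, verification succeeds.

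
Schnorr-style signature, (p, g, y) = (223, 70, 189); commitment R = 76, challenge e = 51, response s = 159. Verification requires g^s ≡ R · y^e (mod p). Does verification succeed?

g^s mod p:
70^2 = 4900 ≡ 217
70^4 ≡ 217^2 = 47089 ≡ 36
70^8 ≡ 36^2 = 1296 ≡ 181
70^16 ≡ 181^2 = 32761 ≡ 203
70^32 ≡ 203^2 = 41209 ≡ 177
70^64 ≡ 177^2 = 31329 ≡ 109
70^128 ≡ 109^2 = 11881 ≡ 62
159 = 128 + 16 + 8 + 4 + 2 + 1, so 70^159 ≡ 62·203·181·36·217·70 ≡ 195 (mod 223)
R · y^e mod p:
189^2 = 35721 ≡ 41
189^4 ≡ 41^2 = 1681 ≡ 120
189^8 ≡ 120^2 = 14400 ≡ 128
189^16 ≡ 128^2 = 16384 ≡ 105
189^32 ≡ 105^2 = 11025 ≡ 98
51 = 32 + 16 + 2 + 1, so 189^51 ≡ 98·105·41·189 ≡ 215 (mod 223)
76·215 = 16340 ≡ 61 (mod 223)
195 ≠ 61; the check fails.

fails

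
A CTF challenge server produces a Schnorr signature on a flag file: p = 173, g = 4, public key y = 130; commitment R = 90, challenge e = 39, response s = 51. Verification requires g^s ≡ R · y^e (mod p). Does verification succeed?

fails

g^s mod p:
Squares mod 173: 4^1≡4, 4^2≡16, 4^4≡83, 4^8≡142, 4^16≡96, 4^32≡47
51 = 32 + 16 + 2 + 1, so 4^51 ≡ 47·96·16·4 ≡ 31 (mod 173)
R · y^e mod p:
Squares mod 173: 130^1≡130, 130^2≡119, 130^4≡148, 130^8≡106, 130^16≡164, 130^32≡81
39 = 32 + 4 + 2 + 1, so 130^39 ≡ 81·148·119·130 ≡ 90 (mod 173)
90·90 = 8100 ≡ 142 (mod 173)
31 ≠ 142; the check fails.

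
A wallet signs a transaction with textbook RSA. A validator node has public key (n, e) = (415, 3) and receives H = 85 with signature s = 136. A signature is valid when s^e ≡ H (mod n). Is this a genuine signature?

forged

s^3 mod 415 = 141
s^3 mod 415 = 141, but H = 85.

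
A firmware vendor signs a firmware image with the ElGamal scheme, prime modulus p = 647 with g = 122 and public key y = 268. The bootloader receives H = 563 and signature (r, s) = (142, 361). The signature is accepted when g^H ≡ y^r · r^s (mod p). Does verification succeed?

Left side g^H mod p:
122^2 = 14884 ≡ 3
122^4 ≡ 3^2 = 9
122^8 ≡ 9^2 = 81
122^16 ≡ 81^2 = 6561 ≡ 91
122^32 ≡ 91^2 = 8281 ≡ 517
122^64 ≡ 517^2 = 267289 ≡ 78
122^128 ≡ 78^2 = 6084 ≡ 261
122^256 ≡ 261^2 = 68121 ≡ 186
122^512 ≡ 186^2 = 34596 ≡ 305
563 = 512 + 32 + 16 + 2 + 1, so 122^563 ≡ 305·517·91·3·122 ≡ 389 (mod 647)
Right side y^r · r^s mod p:
268^2 = 71824 ≡ 7
268^4 ≡ 7^2 = 49
268^8 ≡ 49^2 = 2401 ≡ 460
268^16 ≡ 460^2 = 211600 ≡ 31
268^32 ≡ 31^2 = 961 ≡ 314
268^64 ≡ 314^2 = 98596 ≡ 252
268^128 ≡ 252^2 = 63504 ≡ 98
142 = 128 + 8 + 4 + 2, so 268^142 ≡ 98·460·49·7 ≡ 434 (mod 647)
142^2 = 20164 ≡ 107
142^4 ≡ 107^2 = 11449 ≡ 450
142^8 ≡ 450^2 = 202500 ≡ 636
142^16 ≡ 636^2 = 404496 ≡ 121
142^32 ≡ 121^2 = 14641 ≡ 407
142^64 ≡ 407^2 = 165649 ≡ 17
142^128 ≡ 17^2 = 289
142^256 ≡ 289^2 = 83521 ≡ 58
361 = 256 + 64 + 32 + 8 + 1, so 142^361 ≡ 58·17·407·636·142 ≡ 580 (mod 647)
434·580 = 251720 ≡ 37 (mod 647)
389 ≠ 37, so verification fails.

fails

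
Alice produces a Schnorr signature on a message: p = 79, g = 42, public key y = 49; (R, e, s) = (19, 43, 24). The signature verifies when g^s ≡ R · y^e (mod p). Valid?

yes

g^s mod p:
Squares mod 79: 42^1≡42, 42^2≡26, 42^4≡44, 42^8≡40, 42^16≡20
24 = 16 + 8, so 42^24 ≡ 20·40 ≡ 10 (mod 79)
R · y^e mod p:
Squares mod 79: 49^1≡49, 49^2≡31, 49^4≡13, 49^8≡11, 49^16≡42, 49^32≡26
43 = 32 + 8 + 2 + 1, so 49^43 ≡ 26·11·31·49 ≡ 13 (mod 79)
19·13 = 247 ≡ 10 (mod 79)
10 ≡ 10 (mod 79); signature holds.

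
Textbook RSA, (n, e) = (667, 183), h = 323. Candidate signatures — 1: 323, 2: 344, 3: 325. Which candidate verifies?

1

Candidate 1: Squares mod 667: 323^1≡323, 323^2≡277, 323^4≡24, 323^8≡576, 323^16≡277, 323^32≡24, 323^64≡576, 323^128≡277; 183 = 128 + 32 + 16 + 4 + 2 + 1, so 323^183 ≡ 277·24·277·24·277·323 ≡ 323 (mod 667)
  → matches h = 323
Candidate 2: Squares mod 667: 344^1≡344, 344^2≡277, 344^4≡24, 344^8≡576, 344^16≡277, 344^32≡24, 344^64≡576, 344^128≡277; 183 = 128 + 32 + 16 + 4 + 2 + 1, so 344^183 ≡ 277·24·277·24·277·344 ≡ 344 (mod 667)
Candidate 3: Squares mod 667: 325^1≡325, 325^2≡239, 325^4≡426, 325^8≡52, 325^16≡36, 325^32≡629, 325^64≡110, 325^128≡94; 183 = 128 + 32 + 16 + 4 + 2 + 1, so 325^183 ≡ 94·629·36·426·239·325 ≡ 209 (mod 667)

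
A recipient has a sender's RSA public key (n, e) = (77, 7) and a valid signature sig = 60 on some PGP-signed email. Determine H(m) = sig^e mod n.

sig^2 ≡ 60^2 = 3600 ≡ 58
sig^4 ≡ 58^2 = 3364 ≡ 53
7 = 4 + 2 + 1, so sig^7 ≡ 53·58·60 ≡ 25 (mod 77)

25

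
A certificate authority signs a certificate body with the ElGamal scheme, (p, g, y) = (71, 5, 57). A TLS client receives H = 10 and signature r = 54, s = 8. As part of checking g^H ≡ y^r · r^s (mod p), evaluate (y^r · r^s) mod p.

57^2 = 3249 ≡ 54
57^4 ≡ 54^2 = 2916 ≡ 5
57^8 ≡ 5^2 = 25
57^16 ≡ 25^2 = 625 ≡ 57
57^32 ≡ 57^2 = 3249 ≡ 54
54 = 32 + 16 + 4 + 2, so 57^54 ≡ 54·57·5·54 ≡ 5 (mod 71)
54^2 = 2916 ≡ 5
54^4 ≡ 5^2 = 25
54^8 ≡ 25^2 = 625 ≡ 57
y^r · r^s ≡ 5·57 = 285 ≡ 1 (mod 71)

1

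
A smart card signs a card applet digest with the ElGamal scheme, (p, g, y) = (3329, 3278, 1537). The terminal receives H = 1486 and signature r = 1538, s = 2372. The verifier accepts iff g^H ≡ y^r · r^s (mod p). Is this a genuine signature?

genuine

Left side g^H mod p:
Squares mod 3329: 3278^1≡3278, 3278^2≡2601, 3278^4≡673, 3278^8≡185, 3278^16≡935, 3278^32≡2027, 3278^64≡743, 3278^128≡2764, 3278^256≡2970, 3278^512≡2379, 3278^1024≡341
1486 = 1024 + 256 + 128 + 64 + 8 + 4 + 2, so 3278^1486 ≡ 341·2970·2764·743·185·673·2601 ≡ 1721 (mod 3329)
Right side y^r · r^s mod p:
Squares mod 3329: 1537^1≡1537, 1537^2≡2108, 1537^4≡2778, 1537^8≡662, 1537^16≡2145, 1537^32≡347, 1537^64≡565, 1537^128≡2970, 1537^256≡2379, 1537^512≡341, 1537^1024≡3095
1538 = 1024 + 512 + 2, so 1537^1538 ≡ 3095·341·2108 ≡ 1960 (mod 3329)
Squares mod 3329: 1538^1≡1538, 1538^2≡1854, 1538^4≡1788, 1538^8≡1104, 1538^16≡402, 1538^32≡1812, 1538^64≡950, 1538^128≡341, 1538^256≡3095, 1538^512≡1492, 1538^1024≡2292, 1538^2048≡102
2372 = 2048 + 256 + 64 + 4, so 1538^2372 ≡ 102·3095·950·1788 ≡ 1752 (mod 3329)
1960·1752 = 3433920 ≡ 1721 (mod 3329)
1721 ≡ 1721 (mod 3329), so the signature is genuine.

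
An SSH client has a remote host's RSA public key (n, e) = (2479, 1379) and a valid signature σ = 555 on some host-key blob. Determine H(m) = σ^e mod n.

Squares mod 2479: σ^1≡555, σ^2≡629, σ^4≡1480, σ^8≡1443, σ^16≡2368, σ^32≡2405, σ^64≡518, σ^128≡592, σ^256≡925, σ^512≡370, σ^1024≡555
1379 = 1024 + 256 + 64 + 32 + 2 + 1, so σ^1379 ≡ 555·925·518·2405·629·555 ≡ 222 (mod 2479)

222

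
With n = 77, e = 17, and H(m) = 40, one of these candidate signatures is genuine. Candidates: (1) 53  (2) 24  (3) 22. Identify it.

2

Candidate 1: Squares mod 77: 53^1≡53, 53^2≡37, 53^4≡60, 53^8≡58, 53^16≡53; 17 = 16 + 1, so 53^17 ≡ 53·53 ≡ 37 (mod 77)
Candidate 2: Squares mod 77: 24^1≡24, 24^2≡37, 24^4≡60, 24^8≡58, 24^16≡53; 17 = 16 + 1, so 24^17 ≡ 53·24 ≡ 40 (mod 77)
  → matches H(m) = 40
Candidate 3: Squares mod 77: 22^1≡22, 22^2≡22, 22^4≡22, 22^8≡22, 22^16≡22; 17 = 16 + 1, so 22^17 ≡ 22·22 ≡ 22 (mod 77)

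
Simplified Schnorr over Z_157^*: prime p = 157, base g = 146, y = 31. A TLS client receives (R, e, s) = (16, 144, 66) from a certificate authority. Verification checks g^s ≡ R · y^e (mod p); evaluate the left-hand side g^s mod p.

146^66 mod 157 = 14

14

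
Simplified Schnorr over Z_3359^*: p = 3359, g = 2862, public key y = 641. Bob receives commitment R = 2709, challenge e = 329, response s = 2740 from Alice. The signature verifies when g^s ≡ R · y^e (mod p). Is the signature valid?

valid

g^s mod p:
2862^2 = 8191044 ≡ 1802
2862^4 ≡ 1802^2 = 3247204 ≡ 2410
2862^8 ≡ 2410^2 = 5808100 ≡ 389
2862^16 ≡ 389^2 = 151321 ≡ 166
2862^32 ≡ 166^2 = 27556 ≡ 684
2862^64 ≡ 684^2 = 467856 ≡ 955
2862^128 ≡ 955^2 = 912025 ≡ 1736
2862^256 ≡ 1736^2 = 3013696 ≡ 673
2862^512 ≡ 673^2 = 452929 ≡ 2823
2862^1024 ≡ 2823^2 = 7969329 ≡ 1781
2862^2048 ≡ 1781^2 = 3171961 ≡ 1065
2740 = 2048 + 512 + 128 + 32 + 16 + 4, so 2862^2740 ≡ 1065·2823·1736·684·166·2410 ≡ 1910 (mod 3359)
R · y^e mod p:
641^2 = 410881 ≡ 1083
641^4 ≡ 1083^2 = 1172889 ≡ 598
641^8 ≡ 598^2 = 357604 ≡ 1550
641^16 ≡ 1550^2 = 2402500 ≡ 815
641^32 ≡ 815^2 = 664225 ≡ 2502
641^64 ≡ 2502^2 = 6260004 ≡ 2187
641^128 ≡ 2187^2 = 4782969 ≡ 3112
641^256 ≡ 3112^2 = 9684544 ≡ 547
329 = 256 + 64 + 8 + 1, so 641^329 ≡ 547·2187·1550·641 ≡ 3046 (mod 3359)
2709·3046 = 8251614 ≡ 1910 (mod 3359)
1910 ≡ 1910 (mod 3359); signature holds.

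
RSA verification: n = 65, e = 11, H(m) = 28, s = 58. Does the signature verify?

does not verify

s^2 ≡ 58^2 = 3364 ≡ 49
s^4 ≡ 49^2 = 2401 ≡ 61
s^8 ≡ 61^2 = 3721 ≡ 16
11 = 8 + 2 + 1, so s^11 ≡ 16·49·58 ≡ 37 (mod 65)
37 ≠ 28, so verification fails.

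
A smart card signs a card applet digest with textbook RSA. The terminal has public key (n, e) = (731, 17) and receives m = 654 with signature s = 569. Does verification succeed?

passes

s^2 ≡ 569^2 = 323761 ≡ 659
s^4 ≡ 659^2 = 434281 ≡ 67
s^8 ≡ 67^2 = 4489 ≡ 103
s^16 ≡ 103^2 = 10609 ≡ 375
17 = 16 + 1, so s^17 ≡ 375·569 ≡ 654 (mod 731)
s^17 mod 731 = 654 matches m.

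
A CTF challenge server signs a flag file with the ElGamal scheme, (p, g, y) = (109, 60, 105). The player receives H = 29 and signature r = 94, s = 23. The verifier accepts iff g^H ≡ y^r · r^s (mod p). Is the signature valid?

valid

Left side g^H mod p:
Squares mod 109: 60^1≡60, 60^2≡3, 60^4≡9, 60^8≡81, 60^16≡21
29 = 16 + 8 + 4 + 1, so 60^29 ≡ 21·81·9·60 ≡ 106 (mod 109)
Right side y^r · r^s mod p:
Squares mod 109: 105^1≡105, 105^2≡16, 105^4≡38, 105^8≡27, 105^16≡75, 105^32≡66, 105^64≡105
94 = 64 + 16 + 8 + 4 + 2, so 105^94 ≡ 105·75·27·38·16 ≡ 38 (mod 109)
Squares mod 109: 94^1≡94, 94^2≡7, 94^4≡49, 94^8≡3, 94^16≡9
23 = 16 + 4 + 2 + 1, so 94^23 ≡ 9·49·7·94 ≡ 20 (mod 109)
38·20 = 760 ≡ 106 (mod 109)
106 ≡ 106 (mod 109), so the signature is genuine.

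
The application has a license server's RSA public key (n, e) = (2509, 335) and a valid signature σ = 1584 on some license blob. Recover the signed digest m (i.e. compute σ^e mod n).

2203

σ^2 ≡ 1584^2 = 2509056 ≡ 56
σ^4 ≡ 56^2 = 3136 ≡ 627
σ^8 ≡ 627^2 = 393129 ≡ 1725
σ^16 ≡ 1725^2 = 2975625 ≡ 2460
σ^32 ≡ 2460^2 = 6051600 ≡ 2401
σ^64 ≡ 2401^2 = 5764801 ≡ 1628
σ^128 ≡ 1628^2 = 2650384 ≡ 880
σ^256 ≡ 880^2 = 774400 ≡ 1628
335 = 256 + 64 + 8 + 4 + 2 + 1, so σ^335 ≡ 1628·1628·1725·627·56·1584 ≡ 2203 (mod 2509)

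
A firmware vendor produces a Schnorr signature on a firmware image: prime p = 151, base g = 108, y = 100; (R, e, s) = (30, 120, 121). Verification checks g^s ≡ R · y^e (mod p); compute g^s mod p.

109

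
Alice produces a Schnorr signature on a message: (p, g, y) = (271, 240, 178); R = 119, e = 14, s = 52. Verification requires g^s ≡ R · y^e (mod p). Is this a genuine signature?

forged

g^s mod p:
240^2 = 57600 ≡ 148
240^4 ≡ 148^2 = 21904 ≡ 224
240^8 ≡ 224^2 = 50176 ≡ 41
240^16 ≡ 41^2 = 1681 ≡ 55
240^32 ≡ 55^2 = 3025 ≡ 44
52 = 32 + 16 + 4, so 240^52 ≡ 44·55·224 ≡ 80 (mod 271)
R · y^e mod p:
178^2 = 31684 ≡ 248
178^4 ≡ 248^2 = 61504 ≡ 258
178^8 ≡ 258^2 = 66564 ≡ 169
14 = 8 + 4 + 2, so 178^14 ≡ 169·258·248 ≡ 125 (mod 271)
119·125 = 14875 ≡ 241 (mod 271)
80 ≠ 241; the check fails.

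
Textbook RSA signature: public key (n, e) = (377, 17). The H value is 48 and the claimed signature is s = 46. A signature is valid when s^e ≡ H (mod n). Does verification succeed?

fails

Squares mod 377: s^1≡46, s^2≡231, s^4≡204, s^8≡146, s^16≡204
17 = 16 + 1, so s^17 ≡ 204·46 ≡ 336 (mod 377)
The recovered value 336 does not match the digest 48.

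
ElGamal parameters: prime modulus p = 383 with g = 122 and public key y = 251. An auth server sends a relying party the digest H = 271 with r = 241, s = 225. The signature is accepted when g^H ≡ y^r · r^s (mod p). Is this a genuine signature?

genuine

Left side g^H mod p:
122^2 = 14884 ≡ 330
122^4 ≡ 330^2 = 108900 ≡ 128
122^8 ≡ 128^2 = 16384 ≡ 298
122^16 ≡ 298^2 = 88804 ≡ 331
122^32 ≡ 331^2 = 109561 ≡ 23
122^64 ≡ 23^2 = 529 ≡ 146
122^128 ≡ 146^2 = 21316 ≡ 251
122^256 ≡ 251^2 = 63001 ≡ 189
271 = 256 + 8 + 4 + 2 + 1, so 122^271 ≡ 189·298·128·330·122 ≡ 315 (mod 383)
Right side y^r · r^s mod p:
251^2 = 63001 ≡ 189
251^4 ≡ 189^2 = 35721 ≡ 102
251^8 ≡ 102^2 = 10404 ≡ 63
251^16 ≡ 63^2 = 3969 ≡ 139
251^32 ≡ 139^2 = 19321 ≡ 171
251^64 ≡ 171^2 = 29241 ≡ 133
251^128 ≡ 133^2 = 17689 ≡ 71
241 = 128 + 64 + 32 + 16 + 1, so 251^241 ≡ 71·133·171·139·251 ≡ 134 (mod 383)
241^2 = 58081 ≡ 248
241^4 ≡ 248^2 = 61504 ≡ 224
241^8 ≡ 224^2 = 50176 ≡ 3
241^16 ≡ 3^2 = 9
241^32 ≡ 9^2 = 81
241^64 ≡ 81^2 = 6561 ≡ 50
241^128 ≡ 50^2 = 2500 ≡ 202
225 = 128 + 64 + 32 + 1, so 241^225 ≡ 202·50·81·241 ≡ 211 (mod 383)
134·211 = 28274 ≡ 315 (mod 383)
315 ≡ 315 (mod 383), so the signature is genuine.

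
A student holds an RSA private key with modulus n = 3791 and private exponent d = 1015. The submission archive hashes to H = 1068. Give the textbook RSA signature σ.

Squares mod 3791: H^1≡1068, H^2≡3324, H^4≡2002, H^8≡917, H^16≡3078, H^32≡375, H^64≡358, H^128≡3061, H^256≡2160, H^512≡2670
1015 = 512 + 256 + 128 + 64 + 32 + 16 + 4 + 2 + 1, so H^1015 ≡ 2670·2160·3061·358·375·3078·2002·3324·1068 ≡ 3389 (mod 3791)

3389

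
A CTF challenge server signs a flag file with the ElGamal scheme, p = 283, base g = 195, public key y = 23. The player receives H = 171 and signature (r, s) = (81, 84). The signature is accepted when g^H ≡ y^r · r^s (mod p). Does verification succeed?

Left side g^H mod p:
195^171 mod 283 = 204
Right side y^r · r^s mod p:
23^81 mod 283 = 116
81^84 mod 283 = 275
116·275 = 31900 ≡ 204 (mod 283)
204 ≡ 204 (mod 283), so the signature is genuine.

passes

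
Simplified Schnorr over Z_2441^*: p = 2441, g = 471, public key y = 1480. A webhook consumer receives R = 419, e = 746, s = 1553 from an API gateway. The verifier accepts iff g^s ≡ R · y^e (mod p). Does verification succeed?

g^s mod p:
471^2 = 221841 ≡ 2151
471^4 ≡ 2151^2 = 4626801 ≡ 1106
471^8 ≡ 1106^2 = 1223236 ≡ 295
471^16 ≡ 295^2 = 87025 ≡ 1590
471^32 ≡ 1590^2 = 2528100 ≡ 1665
471^64 ≡ 1665^2 = 2772225 ≡ 1690
471^128 ≡ 1690^2 = 2856100 ≡ 130
471^256 ≡ 130^2 = 16900 ≡ 2254
471^512 ≡ 2254^2 = 5080516 ≡ 795
471^1024 ≡ 795^2 = 632025 ≡ 2247
1553 = 1024 + 512 + 16 + 1, so 471^1553 ≡ 2247·795·1590·471 ≡ 28 (mod 2441)
R · y^e mod p:
1480^2 = 2190400 ≡ 823
1480^4 ≡ 823^2 = 677329 ≡ 1172
1480^8 ≡ 1172^2 = 1373584 ≡ 1742
1480^16 ≡ 1742^2 = 3034564 ≡ 401
1480^32 ≡ 401^2 = 160801 ≡ 2136
1480^64 ≡ 2136^2 = 4562496 ≡ 267
1480^128 ≡ 267^2 = 71289 ≡ 500
1480^256 ≡ 500^2 = 250000 ≡ 1018
1480^512 ≡ 1018^2 = 1036324 ≡ 1340
746 = 512 + 128 + 64 + 32 + 8 + 2, so 1480^746 ≡ 1340·500·267·2136·1742·823 ≡ 437 (mod 2441)
419·437 = 183103 ≡ 28 (mod 2441)
28 ≡ 28 (mod 2441); signature holds.

passes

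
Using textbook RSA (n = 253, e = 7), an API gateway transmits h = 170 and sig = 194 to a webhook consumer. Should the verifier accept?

sig^2 ≡ 194^2 = 37636 ≡ 192
sig^4 ≡ 192^2 = 36864 ≡ 179
7 = 4 + 2 + 1, so sig^7 ≡ 179·192·194 ≡ 83 (mod 253)
The recovered value 83 does not match the digest 170.

reject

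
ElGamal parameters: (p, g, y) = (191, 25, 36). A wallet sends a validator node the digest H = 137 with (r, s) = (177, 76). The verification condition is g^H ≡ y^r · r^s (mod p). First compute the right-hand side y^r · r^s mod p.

30

Squares mod 191: 36^1≡36, 36^2≡150, 36^4≡153, 36^8≡107, 36^16≡180, 36^32≡121, 36^64≡125, 36^128≡154
177 = 128 + 32 + 16 + 1, so 36^177 ≡ 154·121·180·36 ≡ 30 (mod 191)
Squares mod 191: 177^1≡177, 177^2≡5, 177^4≡25, 177^8≡52, 177^16≡30, 177^32≡136, 177^64≡160
76 = 64 + 8 + 4, so 177^76 ≡ 160·52·25 ≡ 1 (mod 191)
y^r · r^s ≡ 30·1 = 30 ≡ 30 (mod 191)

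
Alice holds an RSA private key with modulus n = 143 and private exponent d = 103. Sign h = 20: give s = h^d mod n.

Squares mod 143: h^1≡20, h^2≡114, h^4≡126, h^8≡3, h^16≡9, h^32≡81, h^64≡126
103 = 64 + 32 + 4 + 2 + 1, so h^103 ≡ 126·81·126·114·20 ≡ 58 (mod 143)

58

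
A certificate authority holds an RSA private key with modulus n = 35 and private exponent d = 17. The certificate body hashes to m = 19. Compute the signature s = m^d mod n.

24

m^2 ≡ 19^2 = 361 ≡ 11
m^4 ≡ 11^2 = 121 ≡ 16
m^8 ≡ 16^2 = 256 ≡ 11
m^16 ≡ 11^2 = 121 ≡ 16
17 = 16 + 1, so m^17 ≡ 16·19 ≡ 24 (mod 35)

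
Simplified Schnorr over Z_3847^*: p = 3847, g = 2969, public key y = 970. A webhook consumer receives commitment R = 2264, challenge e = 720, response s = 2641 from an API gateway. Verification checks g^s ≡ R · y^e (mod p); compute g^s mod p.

2969^2641 mod 3847 = 3650

3650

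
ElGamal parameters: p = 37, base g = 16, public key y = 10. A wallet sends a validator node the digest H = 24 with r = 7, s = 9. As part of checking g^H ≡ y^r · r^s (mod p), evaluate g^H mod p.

10

16^2 = 256 ≡ 34
16^4 ≡ 34^2 = 1156 ≡ 9
16^8 ≡ 9^2 = 81 ≡ 7
16^16 ≡ 7^2 = 49 ≡ 12
24 = 16 + 8, so 16^24 ≡ 12·7 ≡ 10 (mod 37)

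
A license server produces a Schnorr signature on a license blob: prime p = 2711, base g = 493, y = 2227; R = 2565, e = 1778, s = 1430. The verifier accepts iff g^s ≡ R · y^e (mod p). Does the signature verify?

does not verify

g^s mod p:
Squares mod 2711: 493^1≡493, 493^2≡1770, 493^4≡1695, 493^8≡2076, 493^16≡1997, 493^32≡128, 493^64≡118, 493^128≡369, 493^256≡611, 493^512≡1914, 493^1024≡835
1430 = 1024 + 256 + 128 + 16 + 4 + 2, so 493^1430 ≡ 835·611·369·1997·1695·1770 ≡ 2087 (mod 2711)
R · y^e mod p:
Squares mod 2711: 2227^1≡2227, 2227^2≡1110, 2227^4≡1306, 2227^8≡417, 2227^16≡385, 2227^32≡1831, 2227^64≡1765, 2227^128≡286, 2227^256≡466, 2227^512≡276, 2227^1024≡268
1778 = 1024 + 512 + 128 + 64 + 32 + 16 + 2, so 2227^1778 ≡ 268·276·286·1765·1831·385·1110 ≡ 2374 (mod 2711)
2565·2374 = 6089310 ≡ 404 (mod 2711)
2087 ≠ 404; the check fails.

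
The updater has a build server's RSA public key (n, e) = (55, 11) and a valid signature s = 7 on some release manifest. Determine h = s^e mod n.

18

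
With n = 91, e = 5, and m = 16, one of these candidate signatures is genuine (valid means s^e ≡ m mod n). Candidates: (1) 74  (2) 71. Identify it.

1

Candidate 1: 74^2 = 5476 ≡ 16; 74^4 ≡ 16^2 = 256 ≡ 74; 5 = 4 + 1, so 74^5 ≡ 74·74 ≡ 16 (mod 91)
  → matches m = 16
Candidate 2: 71^2 = 5041 ≡ 36; 71^4 ≡ 36^2 = 1296 ≡ 22; 5 = 4 + 1, so 71^5 ≡ 22·71 ≡ 15 (mod 91)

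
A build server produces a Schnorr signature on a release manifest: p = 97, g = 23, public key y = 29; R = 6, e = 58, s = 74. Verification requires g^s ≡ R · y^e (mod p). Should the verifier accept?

reject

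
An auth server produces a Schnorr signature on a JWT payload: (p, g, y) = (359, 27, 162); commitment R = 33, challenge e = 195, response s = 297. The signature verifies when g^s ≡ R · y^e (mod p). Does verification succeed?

passes

g^s mod p:
Squares mod 359: 27^1≡27, 27^2≡11, 27^4≡121, 27^8≡281, 27^16≡340, 27^32≡2, 27^64≡4, 27^128≡16, 27^256≡256
297 = 256 + 32 + 8 + 1, so 27^297 ≡ 256·2·281·27 ≡ 164 (mod 359)
R · y^e mod p:
Squares mod 359: 162^1≡162, 162^2≡37, 162^4≡292, 162^8≡181, 162^16≡92, 162^32≡207, 162^64≡128, 162^128≡229
195 = 128 + 64 + 2 + 1, so 162^195 ≡ 229·128·37·162 ≡ 92 (mod 359)
33·92 = 3036 ≡ 164 (mod 359)
164 ≡ 164 (mod 359); signature holds.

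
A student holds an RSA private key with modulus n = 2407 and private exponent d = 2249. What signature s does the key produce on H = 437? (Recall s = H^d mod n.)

Squares mod 2407: H^1≡437, H^2≡816, H^4≡1524, H^8≡2228, H^16≡750, H^32≡1669, H^64≡662, H^128≡170, H^256≡16, H^512≡256, H^1024≡547, H^2048≡741
2249 = 2048 + 128 + 64 + 8 + 1, so H^2249 ≡ 741·170·662·2228·437 ≡ 1295 (mod 2407)

1295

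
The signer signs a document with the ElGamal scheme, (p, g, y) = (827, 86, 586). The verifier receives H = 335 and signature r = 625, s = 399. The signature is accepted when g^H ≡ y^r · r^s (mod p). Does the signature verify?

verifies

Left side g^H mod p:
86^2 = 7396 ≡ 780
86^4 ≡ 780^2 = 608400 ≡ 555
86^8 ≡ 555^2 = 308025 ≡ 381
86^16 ≡ 381^2 = 145161 ≡ 436
86^32 ≡ 436^2 = 190096 ≡ 713
86^64 ≡ 713^2 = 508369 ≡ 591
86^128 ≡ 591^2 = 349281 ≡ 287
86^256 ≡ 287^2 = 82369 ≡ 496
335 = 256 + 64 + 8 + 4 + 2 + 1, so 86^335 ≡ 496·591·381·555·780·86 ≡ 397 (mod 827)
Right side y^r · r^s mod p:
586^2 = 343396 ≡ 191
586^4 ≡ 191^2 = 36481 ≡ 93
586^8 ≡ 93^2 = 8649 ≡ 379
586^16 ≡ 379^2 = 143641 ≡ 570
586^32 ≡ 570^2 = 324900 ≡ 716
586^64 ≡ 716^2 = 512656 ≡ 743
586^128 ≡ 743^2 = 552049 ≡ 440
586^256 ≡ 440^2 = 193600 ≡ 82
586^512 ≡ 82^2 = 6724 ≡ 108
625 = 512 + 64 + 32 + 16 + 1, so 586^625 ≡ 108·743·716·570·586 ≡ 235 (mod 827)
625^2 = 390625 ≡ 281
625^4 ≡ 281^2 = 78961 ≡ 396
625^8 ≡ 396^2 = 156816 ≡ 513
625^16 ≡ 513^2 = 263169 ≡ 183
625^32 ≡ 183^2 = 33489 ≡ 409
625^64 ≡ 409^2 = 167281 ≡ 227
625^128 ≡ 227^2 = 51529 ≡ 255
625^256 ≡ 255^2 = 65025 ≡ 519
399 = 256 + 128 + 8 + 4 + 2 + 1, so 625^399 ≡ 519·255·513·396·281·625 ≡ 702 (mod 827)
235·702 = 164970 ≡ 397 (mod 827)
397 ≡ 397 (mod 827), so the signature is genuine.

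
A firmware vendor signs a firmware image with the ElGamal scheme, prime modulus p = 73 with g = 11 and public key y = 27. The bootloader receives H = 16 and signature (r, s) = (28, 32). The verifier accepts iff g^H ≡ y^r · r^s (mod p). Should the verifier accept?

reject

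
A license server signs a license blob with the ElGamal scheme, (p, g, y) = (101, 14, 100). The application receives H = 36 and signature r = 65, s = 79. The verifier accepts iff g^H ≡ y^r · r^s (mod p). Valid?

yes

Left side g^H mod p:
Squares mod 101: 14^1≡14, 14^2≡95, 14^4≡36, 14^8≡84, 14^16≡87, 14^32≡95
36 = 32 + 4, so 14^36 ≡ 95·36 ≡ 87 (mod 101)
Right side y^r · r^s mod p:
Squares mod 101: 100^1≡100, 100^2≡1, 100^4≡1, 100^8≡1, 100^16≡1, 100^32≡1, 100^64≡1
65 = 64 + 1, so 100^65 ≡ 1·100 ≡ 100 (mod 101)
Squares mod 101: 65^1≡65, 65^2≡84, 65^4≡87, 65^8≡95, 65^16≡36, 65^32≡84, 65^64≡87
79 = 64 + 8 + 4 + 2 + 1, so 65^79 ≡ 87·95·87·84·65 ≡ 14 (mod 101)
100·14 = 1400 ≡ 87 (mod 101)
87 ≡ 87 (mod 101), so the signature is genuine.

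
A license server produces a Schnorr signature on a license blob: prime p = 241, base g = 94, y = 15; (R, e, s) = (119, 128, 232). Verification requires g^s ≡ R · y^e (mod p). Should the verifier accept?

g^s mod p:
Squares mod 241: 94^1≡94, 94^2≡160, 94^4≡54, 94^8≡24, 94^16≡94, 94^32≡160, 94^64≡54, 94^128≡24
232 = 128 + 64 + 32 + 8, so 94^232 ≡ 24·54·160·24 ≡ 231 (mod 241)
R · y^e mod p:
Squares mod 241: 15^1≡15, 15^2≡225, 15^4≡15, 15^8≡225, 15^16≡15, 15^32≡225, 15^64≡15, 15^128≡225
15^128 ≡ 225 (mod 241)
119·225 = 26775 ≡ 24 (mod 241)
231 ≠ 24; the check fails.

reject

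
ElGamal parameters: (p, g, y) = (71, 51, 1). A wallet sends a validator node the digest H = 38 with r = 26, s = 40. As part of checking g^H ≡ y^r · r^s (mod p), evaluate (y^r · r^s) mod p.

1^2 = 1
1^4 ≡ 1^2 = 1
1^8 ≡ 1^2 = 1
1^16 ≡ 1^2 = 1
26 = 16 + 8 + 2, so 1^26 ≡ 1·1·1 ≡ 1 (mod 71)
26^2 = 676 ≡ 37
26^4 ≡ 37^2 = 1369 ≡ 20
26^8 ≡ 20^2 = 400 ≡ 45
26^16 ≡ 45^2 = 2025 ≡ 37
26^32 ≡ 37^2 = 1369 ≡ 20
40 = 32 + 8, so 26^40 ≡ 20·45 ≡ 48 (mod 71)
y^r · r^s ≡ 1·48 = 48 ≡ 48 (mod 71)

48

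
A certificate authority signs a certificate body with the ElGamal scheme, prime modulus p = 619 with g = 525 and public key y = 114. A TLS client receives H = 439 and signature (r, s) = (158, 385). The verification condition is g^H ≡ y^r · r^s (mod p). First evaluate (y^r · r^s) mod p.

Squares mod 619: 114^1≡114, 114^2≡616, 114^4≡9, 114^8≡81, 114^16≡371, 114^32≡223, 114^64≡209, 114^128≡351
158 = 128 + 16 + 8 + 4 + 2, so 114^158 ≡ 351·371·81·9·616 ≡ 526 (mod 619)
Squares mod 619: 158^1≡158, 158^2≡204, 158^4≡143, 158^8≡22, 158^16≡484, 158^32≡274, 158^64≡177, 158^128≡379, 158^256≡33
385 = 256 + 128 + 1, so 158^385 ≡ 33·379·158 ≡ 258 (mod 619)
y^r · r^s ≡ 526·258 = 135708 ≡ 147 (mod 619)

147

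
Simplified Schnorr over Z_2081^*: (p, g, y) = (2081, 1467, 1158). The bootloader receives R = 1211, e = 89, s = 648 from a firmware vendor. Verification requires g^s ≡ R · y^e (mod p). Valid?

yes

g^s mod p:
1467^2 = 2152089 ≡ 335
1467^4 ≡ 335^2 = 112225 ≡ 1932
1467^8 ≡ 1932^2 = 3732624 ≡ 1391
1467^16 ≡ 1391^2 = 1934881 ≡ 1632
1467^32 ≡ 1632^2 = 2663424 ≡ 1825
1467^64 ≡ 1825^2 = 3330625 ≡ 1025
1467^128 ≡ 1025^2 = 1050625 ≡ 1801
1467^256 ≡ 1801^2 = 3243601 ≡ 1403
1467^512 ≡ 1403^2 = 1968409 ≡ 1864
648 = 512 + 128 + 8, so 1467^648 ≡ 1864·1801·1391 ≡ 1507 (mod 2081)
R · y^e mod p:
1158^2 = 1340964 ≡ 800
1158^4 ≡ 800^2 = 640000 ≡ 1133
1158^8 ≡ 1133^2 = 1283689 ≡ 1793
1158^16 ≡ 1793^2 = 3214849 ≡ 1785
1158^32 ≡ 1785^2 = 3186225 ≡ 214
1158^64 ≡ 214^2 = 45796 ≡ 14
89 = 64 + 16 + 8 + 1, so 1158^89 ≡ 14·1785·1793·1158 ≡ 613 (mod 2081)
1211·613 = 742343 ≡ 1507 (mod 2081)
1507 ≡ 1507 (mod 2081); signature holds.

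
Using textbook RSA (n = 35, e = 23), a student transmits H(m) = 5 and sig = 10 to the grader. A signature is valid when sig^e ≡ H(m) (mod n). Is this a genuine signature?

sig^23 mod 35 = 5
sig^23 mod 35 = 5 matches H(m).

genuine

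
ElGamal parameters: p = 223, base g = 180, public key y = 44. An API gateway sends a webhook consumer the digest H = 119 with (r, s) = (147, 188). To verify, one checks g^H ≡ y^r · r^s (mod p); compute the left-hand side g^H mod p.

79

180^119 mod 223 = 79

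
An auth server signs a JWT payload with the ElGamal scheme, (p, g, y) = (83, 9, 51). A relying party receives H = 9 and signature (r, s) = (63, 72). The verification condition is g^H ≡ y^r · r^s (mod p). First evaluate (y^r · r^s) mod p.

51^2 = 2601 ≡ 28
51^4 ≡ 28^2 = 784 ≡ 37
51^8 ≡ 37^2 = 1369 ≡ 41
51^16 ≡ 41^2 = 1681 ≡ 21
51^32 ≡ 21^2 = 441 ≡ 26
63 = 32 + 16 + 8 + 4 + 2 + 1, so 51^63 ≡ 26·21·41·37·28·51 ≡ 10 (mod 83)
63^2 = 3969 ≡ 68
63^4 ≡ 68^2 = 4624 ≡ 59
63^8 ≡ 59^2 = 3481 ≡ 78
63^16 ≡ 78^2 = 6084 ≡ 25
63^32 ≡ 25^2 = 625 ≡ 44
63^64 ≡ 44^2 = 1936 ≡ 27
72 = 64 + 8, so 63^72 ≡ 27·78 ≡ 31 (mod 83)
y^r · r^s ≡ 10·31 = 310 ≡ 61 (mod 83)

61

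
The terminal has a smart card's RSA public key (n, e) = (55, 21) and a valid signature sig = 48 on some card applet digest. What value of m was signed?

48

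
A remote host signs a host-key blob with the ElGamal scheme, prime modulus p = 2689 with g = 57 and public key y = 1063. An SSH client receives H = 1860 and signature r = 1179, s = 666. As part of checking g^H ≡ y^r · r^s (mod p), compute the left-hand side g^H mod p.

57^2 = 3249 ≡ 560
57^4 ≡ 560^2 = 313600 ≡ 1676
57^8 ≡ 1676^2 = 2808976 ≡ 1660
57^16 ≡ 1660^2 = 2755600 ≡ 2064
57^32 ≡ 2064^2 = 4260096 ≡ 720
57^64 ≡ 720^2 = 518400 ≡ 2112
57^128 ≡ 2112^2 = 4460544 ≡ 2182
57^256 ≡ 2182^2 = 4761124 ≡ 1594
57^512 ≡ 1594^2 = 2540836 ≡ 2420
57^1024 ≡ 2420^2 = 5856400 ≡ 2447
1860 = 1024 + 512 + 256 + 64 + 4, so 57^1860 ≡ 2447·2420·1594·2112·1676 ≡ 1781 (mod 2689)

1781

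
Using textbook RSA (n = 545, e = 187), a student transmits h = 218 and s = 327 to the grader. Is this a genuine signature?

genuine

s^187 mod 545 = 218
218 = h, so the signature checks out.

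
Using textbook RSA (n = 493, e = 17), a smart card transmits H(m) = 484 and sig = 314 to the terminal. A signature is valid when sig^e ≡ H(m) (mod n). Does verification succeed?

passes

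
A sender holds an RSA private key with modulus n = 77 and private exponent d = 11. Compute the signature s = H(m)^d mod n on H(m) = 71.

(H(m))^2 ≡ 71^2 = 5041 ≡ 36
(H(m))^4 ≡ 36^2 = 1296 ≡ 64
(H(m))^8 ≡ 64^2 = 4096 ≡ 15
11 = 8 + 2 + 1, so (H(m))^11 ≡ 15·36·71 ≡ 71 (mod 77)

71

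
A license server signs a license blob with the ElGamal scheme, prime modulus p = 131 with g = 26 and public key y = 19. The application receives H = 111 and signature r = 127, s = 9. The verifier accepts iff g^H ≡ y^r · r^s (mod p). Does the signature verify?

does not verify

Left side g^H mod p:
26^111 mod 131 = 31
Right side y^r · r^s mod p:
19^127 mod 131 = 92
127^9 mod 131 = 118
92·118 = 10856 ≡ 114 (mod 131)
31 ≠ 114, so verification fails.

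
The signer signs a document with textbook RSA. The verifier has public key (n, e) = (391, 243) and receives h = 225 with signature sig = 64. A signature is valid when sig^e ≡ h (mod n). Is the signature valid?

Squares mod 391: sig^1≡64, sig^2≡186, sig^4≡188, sig^8≡154, sig^16≡256, sig^32≡239, sig^64≡35, sig^128≡52
243 = 128 + 64 + 32 + 16 + 2 + 1, so sig^243 ≡ 52·35·239·256·186·64 ≡ 225 (mod 391)
sig^243 mod 391 = 225 matches h.

valid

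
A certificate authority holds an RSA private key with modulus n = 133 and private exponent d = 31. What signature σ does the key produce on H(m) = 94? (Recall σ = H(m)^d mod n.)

94

(H(m))^2 ≡ 94^2 = 8836 ≡ 58
(H(m))^4 ≡ 58^2 = 3364 ≡ 39
(H(m))^8 ≡ 39^2 = 1521 ≡ 58
(H(m))^16 ≡ 58^2 = 3364 ≡ 39
31 = 16 + 8 + 4 + 2 + 1, so (H(m))^31 ≡ 39·58·39·58·94 ≡ 94 (mod 133)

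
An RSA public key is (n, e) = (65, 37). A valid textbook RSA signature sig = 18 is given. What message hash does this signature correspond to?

18

sig^2 ≡ 18^2 = 324 ≡ 64
sig^4 ≡ 64^2 = 4096 ≡ 1
sig^8 ≡ 1^2 = 1
sig^16 ≡ 1^2 = 1
sig^32 ≡ 1^2 = 1
37 = 32 + 4 + 1, so sig^37 ≡ 1·1·18 ≡ 18 (mod 65)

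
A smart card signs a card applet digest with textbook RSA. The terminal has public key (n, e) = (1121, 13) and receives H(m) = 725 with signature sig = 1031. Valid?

sig^2 ≡ 1031^2 = 1062961 ≡ 253
sig^4 ≡ 253^2 = 64009 ≡ 112
sig^8 ≡ 112^2 = 12544 ≡ 213
13 = 8 + 4 + 1, so sig^13 ≡ 213·112·1031 ≡ 796 (mod 1121)
sig^13 mod 1121 = 796, but H(m) = 725.

no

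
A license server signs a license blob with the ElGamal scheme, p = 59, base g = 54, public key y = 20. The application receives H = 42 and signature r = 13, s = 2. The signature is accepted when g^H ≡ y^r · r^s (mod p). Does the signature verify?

verifies

Left side g^H mod p:
54^42 mod 59 = 28
Right side y^r · r^s mod p:
20^13 mod 59 = 26
13^2 mod 59 = 51
26·51 = 1326 ≡ 28 (mod 59)
28 ≡ 28 (mod 59), so the signature is genuine.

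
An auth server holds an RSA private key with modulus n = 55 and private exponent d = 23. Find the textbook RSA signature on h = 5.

h^2 ≡ 5^2 = 25
h^4 ≡ 25^2 = 625 ≡ 20
h^8 ≡ 20^2 = 400 ≡ 15
h^16 ≡ 15^2 = 225 ≡ 5
23 = 16 + 4 + 2 + 1, so h^23 ≡ 5·20·25·5 ≡ 15 (mod 55)

15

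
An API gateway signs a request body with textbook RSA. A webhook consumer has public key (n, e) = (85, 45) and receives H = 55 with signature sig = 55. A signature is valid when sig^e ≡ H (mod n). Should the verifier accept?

sig^2 ≡ 55^2 = 3025 ≡ 50
sig^4 ≡ 50^2 = 2500 ≡ 35
sig^8 ≡ 35^2 = 1225 ≡ 35
sig^16 ≡ 35^2 = 1225 ≡ 35
sig^32 ≡ 35^2 = 1225 ≡ 35
45 = 32 + 8 + 4 + 1, so sig^45 ≡ 35·35·35·55 ≡ 55 (mod 85)
55 = H, so the signature checks out.

accept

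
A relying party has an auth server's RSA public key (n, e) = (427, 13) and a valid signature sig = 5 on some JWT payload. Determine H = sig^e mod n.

Squares mod 427: sig^1≡5, sig^2≡25, sig^4≡198, sig^8≡347
13 = 8 + 4 + 1, so sig^13 ≡ 347·198·5 ≡ 222 (mod 427)

222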